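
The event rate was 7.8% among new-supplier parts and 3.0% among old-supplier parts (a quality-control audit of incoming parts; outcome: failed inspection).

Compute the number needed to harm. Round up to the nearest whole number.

absolute risk difference = 0.048000
1 / 0.048000 = 20.833 → round up → 21

NNH: 21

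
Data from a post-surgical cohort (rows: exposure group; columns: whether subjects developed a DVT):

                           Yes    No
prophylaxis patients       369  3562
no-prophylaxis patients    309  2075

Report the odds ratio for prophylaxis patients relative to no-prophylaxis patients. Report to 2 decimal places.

odds, prophylaxis patients = 369/3562 = 0.1036
odds, no-prophylaxis patients = 309/2075 = 0.1489
OR = 0.1036 / 0.1489 = 0.70

0.70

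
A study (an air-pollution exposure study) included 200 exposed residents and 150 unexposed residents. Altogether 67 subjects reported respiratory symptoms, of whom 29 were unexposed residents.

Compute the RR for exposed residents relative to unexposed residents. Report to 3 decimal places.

exposed residents with the outcome: 67 − 29 = 38
exposed residents without the outcome: 200 − 38 = 162
unexposed residents without the outcome: 150 − 29 = 121
risk, exposed residents = 38/200 = 0.1900
risk, unexposed residents = 29/150 = 0.1933
RR = 0.1900 / 0.1933 = 0.983

0.983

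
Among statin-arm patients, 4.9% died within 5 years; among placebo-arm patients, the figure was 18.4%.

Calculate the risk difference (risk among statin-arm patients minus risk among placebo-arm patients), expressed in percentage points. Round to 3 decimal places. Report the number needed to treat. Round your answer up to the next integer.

risk difference = 0.04900 − 0.18400 = -0.13500 → -13.500 percentage points
absolute risk difference = 0.135000
1 / 0.135000 = 7.407 → round up → 8

RD = -13.500; NNT = 8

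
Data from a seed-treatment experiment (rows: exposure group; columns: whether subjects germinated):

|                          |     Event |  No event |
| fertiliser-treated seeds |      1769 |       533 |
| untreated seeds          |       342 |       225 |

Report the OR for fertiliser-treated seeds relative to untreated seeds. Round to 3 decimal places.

OR = (1769 × 225) / (533 × 342) = 398025/182286 ≈ 2.184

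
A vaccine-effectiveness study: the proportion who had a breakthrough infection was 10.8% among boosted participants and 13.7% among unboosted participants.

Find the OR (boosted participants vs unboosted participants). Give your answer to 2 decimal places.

odds, boosted participants = 0.1080/0.8920 = 0.1211
odds, unboosted participants = 0.1370/0.8630 = 0.1587
OR = 0.1211 / 0.1587 = 0.76

OR: 0.76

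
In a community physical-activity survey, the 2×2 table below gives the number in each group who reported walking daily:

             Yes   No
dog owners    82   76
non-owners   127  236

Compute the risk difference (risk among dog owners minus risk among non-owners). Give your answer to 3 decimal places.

0.169

risk, dog owners = 82/158 = 0.5190
risk, non-owners = 127/363 = 0.3499
risk difference = 0.5190 − 0.3499 = 0.169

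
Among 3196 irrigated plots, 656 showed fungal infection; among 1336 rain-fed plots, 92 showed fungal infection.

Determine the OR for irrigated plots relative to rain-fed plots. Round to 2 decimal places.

OR = (656 × 1244) / (2540 × 92) = 816064/233680 ≈ 3.49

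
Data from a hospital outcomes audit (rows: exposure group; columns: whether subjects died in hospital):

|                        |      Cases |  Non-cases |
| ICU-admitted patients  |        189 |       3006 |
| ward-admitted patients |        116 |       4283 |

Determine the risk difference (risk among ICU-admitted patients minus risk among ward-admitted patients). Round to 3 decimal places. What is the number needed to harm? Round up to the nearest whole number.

RD = 0.033; NNH = 31

risk, ICU-admitted patients = 189/3195 = 0.05915
risk, ward-admitted patients = 116/4399 = 0.02637
risk difference = 0.05915 − 0.02637 = 0.033
absolute risk difference = 0.032785
1 / 0.032785 = 30.502 → round up → 31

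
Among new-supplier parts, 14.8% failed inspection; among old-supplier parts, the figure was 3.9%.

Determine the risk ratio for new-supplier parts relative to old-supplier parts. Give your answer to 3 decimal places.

RR = 0.14800 / 0.03900 = 3.795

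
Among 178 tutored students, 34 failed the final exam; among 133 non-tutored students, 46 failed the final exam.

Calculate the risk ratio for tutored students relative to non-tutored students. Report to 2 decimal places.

0.55

risk, tutored students = 34/178 = 0.1910
risk, non-tutored students = 46/133 = 0.3459
RR = 0.1910 / 0.3459 = 0.55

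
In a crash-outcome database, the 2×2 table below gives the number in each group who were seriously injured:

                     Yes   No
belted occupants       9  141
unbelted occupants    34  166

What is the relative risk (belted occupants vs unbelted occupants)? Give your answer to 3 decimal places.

risk, belted occupants = 9/150 = 0.0600
risk, unbelted occupants = 34/200 = 0.1700
RR = 0.0600 / 0.1700 = 0.353

0.353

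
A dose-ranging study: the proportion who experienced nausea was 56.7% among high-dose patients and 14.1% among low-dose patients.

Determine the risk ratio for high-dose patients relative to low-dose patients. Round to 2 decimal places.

RR = 0.5670 / 0.1410 = 4.02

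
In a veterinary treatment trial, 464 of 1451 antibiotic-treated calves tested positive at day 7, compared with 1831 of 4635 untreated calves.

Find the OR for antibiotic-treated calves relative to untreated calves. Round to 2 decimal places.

OR = (464 × 2804) / (987 × 1831) = 1301056/1807197 ≈ 0.72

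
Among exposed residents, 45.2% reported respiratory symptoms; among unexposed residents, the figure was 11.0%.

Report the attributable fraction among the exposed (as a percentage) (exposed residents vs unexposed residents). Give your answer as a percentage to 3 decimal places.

AR% = (0.4520 − 0.1100) / 0.4520 = 0.7566 → 75.664%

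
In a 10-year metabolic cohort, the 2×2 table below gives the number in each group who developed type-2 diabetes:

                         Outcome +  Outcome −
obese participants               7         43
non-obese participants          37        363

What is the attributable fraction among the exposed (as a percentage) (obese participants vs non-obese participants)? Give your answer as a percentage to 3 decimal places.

AR% ≈ 33.929%

risk, obese participants = 7/50 = 0.1400
risk, non-obese participants = 37/400 = 0.0925
AR% = (0.1400 − 0.0925) / 0.1400 = 0.3393 → 33.929%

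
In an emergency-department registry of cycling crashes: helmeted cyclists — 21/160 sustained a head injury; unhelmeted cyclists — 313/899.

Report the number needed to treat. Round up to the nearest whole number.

risk, helmeted cyclists = 21/160 = 0.131250
risk, unhelmeted cyclists = 313/899 = 0.348165
absolute risk difference = 0.216915
1 / 0.216915 = 4.610 → round up → 5

5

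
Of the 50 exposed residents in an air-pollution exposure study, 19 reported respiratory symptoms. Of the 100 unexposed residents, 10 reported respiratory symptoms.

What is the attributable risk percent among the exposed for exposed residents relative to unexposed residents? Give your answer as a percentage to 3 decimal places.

73.684%

risk, exposed residents = 19/50 = 0.3800
risk, unexposed residents = 10/100 = 0.1000
AR% = (0.3800 − 0.1000) / 0.3800 = 0.7368 → 73.684%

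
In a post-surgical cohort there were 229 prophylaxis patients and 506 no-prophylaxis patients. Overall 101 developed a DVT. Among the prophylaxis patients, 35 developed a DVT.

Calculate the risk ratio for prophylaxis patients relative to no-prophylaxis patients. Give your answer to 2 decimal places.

1.17

prophylaxis patients without the outcome: 229 − 35 = 194
no-prophylaxis patients with the outcome: 101 − 35 = 66
no-prophylaxis patients without the outcome: 506 − 66 = 440
risk, prophylaxis patients = 35/229 = 0.1528
risk, no-prophylaxis patients = 66/506 = 0.1304
RR = 0.1528 / 0.1304 = 1.17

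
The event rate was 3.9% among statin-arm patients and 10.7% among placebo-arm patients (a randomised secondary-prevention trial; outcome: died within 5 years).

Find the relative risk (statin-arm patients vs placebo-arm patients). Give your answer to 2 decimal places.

RR = 0.03900 / 0.10700 = 0.36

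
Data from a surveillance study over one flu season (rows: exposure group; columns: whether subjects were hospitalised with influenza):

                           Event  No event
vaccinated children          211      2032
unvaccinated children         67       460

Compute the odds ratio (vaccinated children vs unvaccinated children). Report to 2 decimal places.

OR = (211 × 460) / (2032 × 67) = 97060/136144 ≈ 0.71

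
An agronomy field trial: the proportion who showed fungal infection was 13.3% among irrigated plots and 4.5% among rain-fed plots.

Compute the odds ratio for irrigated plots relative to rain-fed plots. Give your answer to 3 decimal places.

OR ≈ 3.256

odds, irrigated plots = 0.13300/0.86700 = 0.15340
odds, rain-fed plots = 0.04500/0.95500 = 0.04712
OR = 0.15340 / 0.04712 = 3.256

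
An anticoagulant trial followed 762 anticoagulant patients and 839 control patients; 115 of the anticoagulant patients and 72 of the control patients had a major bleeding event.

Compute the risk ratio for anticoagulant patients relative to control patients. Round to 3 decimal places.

risk, anticoagulant patients = 115/762 = 0.1509
risk, control patients = 72/839 = 0.0858
RR = 0.1509 / 0.0858 = 1.759

1.759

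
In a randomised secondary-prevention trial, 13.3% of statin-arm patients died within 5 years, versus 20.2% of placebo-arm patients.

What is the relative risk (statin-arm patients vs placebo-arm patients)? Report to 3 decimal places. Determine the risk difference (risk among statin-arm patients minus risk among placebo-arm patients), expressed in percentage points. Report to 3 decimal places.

RR = 0.1330 / 0.2020 = 0.658
risk difference = 0.1330 − 0.2020 = -0.0690 → -6.900 percentage points

RR = 0.658; RD = -6.900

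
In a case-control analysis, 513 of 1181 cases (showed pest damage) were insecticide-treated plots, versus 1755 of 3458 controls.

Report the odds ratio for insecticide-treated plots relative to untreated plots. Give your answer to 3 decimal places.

OR = (513 × 1703) / (1755 × 668) = 873639/1172340 ≈ 0.745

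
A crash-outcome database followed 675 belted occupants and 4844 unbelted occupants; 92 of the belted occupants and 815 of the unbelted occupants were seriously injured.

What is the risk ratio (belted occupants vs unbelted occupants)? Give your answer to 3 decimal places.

risk, belted occupants = 92/675 = 0.1363
risk, unbelted occupants = 815/4844 = 0.1682
RR = 0.1363 / 0.1682 = 0.810

0.810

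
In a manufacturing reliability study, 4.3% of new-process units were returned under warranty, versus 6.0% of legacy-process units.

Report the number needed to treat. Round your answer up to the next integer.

absolute risk difference = 0.017000
1 / 0.017000 = 58.824 → round up → 59

NNT: 59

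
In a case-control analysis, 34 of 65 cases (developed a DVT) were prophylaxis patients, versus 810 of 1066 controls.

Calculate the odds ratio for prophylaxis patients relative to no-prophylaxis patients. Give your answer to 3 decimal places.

OR = (34 × 256) / (810 × 31) = 8704/25110 ≈ 0.347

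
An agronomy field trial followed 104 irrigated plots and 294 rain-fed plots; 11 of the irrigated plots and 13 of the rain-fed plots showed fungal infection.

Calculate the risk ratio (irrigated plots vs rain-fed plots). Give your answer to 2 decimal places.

2.39

risk, irrigated plots = 11/104 = 0.10577
risk, rain-fed plots = 13/294 = 0.04422
RR = 0.10577 / 0.04422 = 2.39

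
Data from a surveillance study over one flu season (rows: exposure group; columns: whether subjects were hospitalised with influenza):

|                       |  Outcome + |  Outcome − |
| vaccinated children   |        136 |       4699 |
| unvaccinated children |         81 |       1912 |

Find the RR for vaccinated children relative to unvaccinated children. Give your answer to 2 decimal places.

risk, vaccinated children = 136/4835 = 0.02813
risk, unvaccinated children = 81/1993 = 0.04064
RR = 0.02813 / 0.04064 = 0.69

0.69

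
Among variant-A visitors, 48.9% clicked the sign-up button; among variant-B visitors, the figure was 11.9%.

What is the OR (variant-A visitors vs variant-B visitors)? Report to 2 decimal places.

odds, variant-A visitors = 0.4890/0.5110 = 0.9569
odds, variant-B visitors = 0.1190/0.8810 = 0.1351
OR = 0.9569 / 0.1351 = 7.08

7.08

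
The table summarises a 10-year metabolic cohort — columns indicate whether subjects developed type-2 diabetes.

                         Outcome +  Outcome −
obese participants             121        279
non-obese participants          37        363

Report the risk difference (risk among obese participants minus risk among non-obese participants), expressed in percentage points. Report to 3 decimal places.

risk, obese participants = 121/400 = 0.3025
risk, non-obese participants = 37/400 = 0.0925
risk difference = 0.3025 − 0.0925 = 0.2100 → 21.000 percentage points

RD: 21.000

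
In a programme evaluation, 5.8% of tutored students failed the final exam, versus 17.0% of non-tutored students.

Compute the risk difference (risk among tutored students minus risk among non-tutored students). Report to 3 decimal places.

risk difference = 0.0580 − 0.1700 = -0.112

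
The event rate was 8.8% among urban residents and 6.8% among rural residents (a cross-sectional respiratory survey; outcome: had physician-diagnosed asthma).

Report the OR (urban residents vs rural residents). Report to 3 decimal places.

odds, urban residents = 0.0880/0.9120 = 0.0965
odds, rural residents = 0.0680/0.9320 = 0.0730
OR = 0.0965 / 0.0730 = 1.322

OR ≈ 1.322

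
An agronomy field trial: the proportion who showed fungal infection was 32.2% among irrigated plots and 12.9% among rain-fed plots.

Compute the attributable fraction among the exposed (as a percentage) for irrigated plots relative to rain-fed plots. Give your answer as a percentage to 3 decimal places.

AR% = (0.3220 − 0.1290) / 0.3220 = 0.5994 → 59.938%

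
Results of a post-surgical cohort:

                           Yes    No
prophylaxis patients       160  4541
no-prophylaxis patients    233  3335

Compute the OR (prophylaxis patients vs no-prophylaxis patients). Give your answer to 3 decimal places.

OR = 0.504

odds, prophylaxis patients = 160/4541 = 0.03523
odds, no-prophylaxis patients = 233/3335 = 0.06987
OR = 0.03523 / 0.06987 = 0.504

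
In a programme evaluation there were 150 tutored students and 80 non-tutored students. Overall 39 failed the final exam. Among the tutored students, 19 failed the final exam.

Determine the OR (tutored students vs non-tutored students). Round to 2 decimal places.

tutored students without the outcome: 150 − 19 = 131
non-tutored students with the outcome: 39 − 19 = 20
non-tutored students without the outcome: 80 − 20 = 60
odds, tutored students = 19/131 = 0.1450
odds, non-tutored students = 20/60 = 0.3333
OR = 0.1450 / 0.3333 = 0.44

OR = 0.44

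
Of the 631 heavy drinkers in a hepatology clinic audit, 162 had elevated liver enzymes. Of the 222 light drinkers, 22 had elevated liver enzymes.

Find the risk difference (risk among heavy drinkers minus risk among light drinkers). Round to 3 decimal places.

RD ≈ 0.158

risk, heavy drinkers = 162/631 = 0.2567
risk, light drinkers = 22/222 = 0.0991
risk difference = 0.2567 − 0.0991 = 0.158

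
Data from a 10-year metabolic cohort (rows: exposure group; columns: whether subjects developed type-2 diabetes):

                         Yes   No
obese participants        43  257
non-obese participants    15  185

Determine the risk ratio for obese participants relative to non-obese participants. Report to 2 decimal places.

risk, obese participants = 43/300 = 0.1433
risk, non-obese participants = 15/200 = 0.0750
RR = 0.1433 / 0.0750 = 1.91

1.91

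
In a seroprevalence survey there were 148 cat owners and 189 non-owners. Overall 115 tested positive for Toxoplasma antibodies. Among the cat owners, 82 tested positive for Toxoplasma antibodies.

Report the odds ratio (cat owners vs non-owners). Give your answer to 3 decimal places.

OR ≈ 5.873

cat owners without the outcome: 148 − 82 = 66
non-owners with the outcome: 115 − 82 = 33
non-owners without the outcome: 189 − 33 = 156
OR = (82 × 156) / (66 × 33) = 12792/2178 ≈ 5.873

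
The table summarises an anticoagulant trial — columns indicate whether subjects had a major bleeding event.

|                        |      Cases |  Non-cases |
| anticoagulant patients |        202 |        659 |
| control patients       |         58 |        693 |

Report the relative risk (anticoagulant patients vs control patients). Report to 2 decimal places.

RR: 3.04

risk, anticoagulant patients = 202/861 = 0.2346
risk, control patients = 58/751 = 0.0772
RR = 0.2346 / 0.0772 = 3.04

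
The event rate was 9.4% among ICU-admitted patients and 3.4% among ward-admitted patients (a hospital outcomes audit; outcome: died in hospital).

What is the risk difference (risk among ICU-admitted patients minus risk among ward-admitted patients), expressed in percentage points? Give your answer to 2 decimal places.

RD ≈ 6.00

risk difference = 0.09400 − 0.03400 = 0.06000 → 6.00 percentage points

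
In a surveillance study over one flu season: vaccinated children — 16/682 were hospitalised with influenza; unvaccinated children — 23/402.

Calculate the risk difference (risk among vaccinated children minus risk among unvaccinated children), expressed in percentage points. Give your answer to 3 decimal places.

-3.375

risk, vaccinated children = 16/682 = 0.02346
risk, unvaccinated children = 23/402 = 0.05721
risk difference = 0.02346 − 0.05721 = -0.03375 → -3.375 percentage points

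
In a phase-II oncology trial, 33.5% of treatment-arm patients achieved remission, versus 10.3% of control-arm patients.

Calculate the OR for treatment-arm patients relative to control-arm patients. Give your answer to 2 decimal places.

odds, treatment-arm patients = 0.3350/0.6650 = 0.5038
odds, control-arm patients = 0.1030/0.8970 = 0.1148
OR = 0.5038 / 0.1148 = 4.39

OR = 4.39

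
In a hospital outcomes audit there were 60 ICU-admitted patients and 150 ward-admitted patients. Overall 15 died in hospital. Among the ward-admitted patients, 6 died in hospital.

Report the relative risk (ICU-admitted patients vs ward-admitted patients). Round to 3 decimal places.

ICU-admitted patients with the outcome: 15 − 6 = 9
ICU-admitted patients without the outcome: 60 − 9 = 51
ward-admitted patients without the outcome: 150 − 6 = 144
risk, ICU-admitted patients = 9/60 = 0.15000
risk, ward-admitted patients = 6/150 = 0.04000
RR = 0.15000 / 0.04000 = 3.750

3.750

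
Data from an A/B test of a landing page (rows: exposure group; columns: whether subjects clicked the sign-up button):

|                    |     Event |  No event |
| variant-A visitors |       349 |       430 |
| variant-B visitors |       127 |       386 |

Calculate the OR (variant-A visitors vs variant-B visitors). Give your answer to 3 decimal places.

OR = (349 × 386) / (430 × 127) = 134714/54610 ≈ 2.467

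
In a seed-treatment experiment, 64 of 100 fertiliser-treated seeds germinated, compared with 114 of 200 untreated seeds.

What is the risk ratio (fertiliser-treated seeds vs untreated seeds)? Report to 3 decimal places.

risk, fertiliser-treated seeds = 64/100 = 0.6400
risk, untreated seeds = 114/200 = 0.5700
RR = 0.6400 / 0.5700 = 1.123

1.123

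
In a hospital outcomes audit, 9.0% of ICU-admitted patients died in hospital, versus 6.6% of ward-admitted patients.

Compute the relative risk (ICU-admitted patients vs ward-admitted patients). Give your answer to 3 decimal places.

RR = 0.0900 / 0.0660 = 1.364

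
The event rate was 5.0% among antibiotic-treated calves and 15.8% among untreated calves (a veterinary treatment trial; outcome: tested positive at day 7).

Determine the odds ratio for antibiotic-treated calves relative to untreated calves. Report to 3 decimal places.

odds, antibiotic-treated calves = 0.0500/0.9500 = 0.0526
odds, untreated calves = 0.1580/0.8420 = 0.1876
OR = 0.0526 / 0.1876 = 0.280

OR ≈ 0.280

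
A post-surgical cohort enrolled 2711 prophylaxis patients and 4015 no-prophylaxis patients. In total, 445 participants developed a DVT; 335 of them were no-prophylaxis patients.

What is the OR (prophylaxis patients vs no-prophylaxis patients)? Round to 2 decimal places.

OR ≈ 0.46

prophylaxis patients with the outcome: 445 − 335 = 110
prophylaxis patients without the outcome: 2711 − 110 = 2601
no-prophylaxis patients without the outcome: 4015 − 335 = 3680
OR = (110 × 3680) / (2601 × 335) = 404800/871335 ≈ 0.46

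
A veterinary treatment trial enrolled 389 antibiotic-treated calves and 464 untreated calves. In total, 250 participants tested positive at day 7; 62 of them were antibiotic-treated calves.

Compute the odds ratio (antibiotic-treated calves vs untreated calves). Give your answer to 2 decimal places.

OR = 0.28

antibiotic-treated calves without the outcome: 389 − 62 = 327
untreated calves with the outcome: 250 − 62 = 188
untreated calves without the outcome: 464 − 188 = 276
odds, antibiotic-treated calves = 62/327 = 0.1896
odds, untreated calves = 188/276 = 0.6812
OR = 0.1896 / 0.6812 = 0.28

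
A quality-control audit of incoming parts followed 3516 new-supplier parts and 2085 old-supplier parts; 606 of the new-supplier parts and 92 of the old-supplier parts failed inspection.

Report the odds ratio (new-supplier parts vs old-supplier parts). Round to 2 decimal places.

OR = (606 × 1993) / (2910 × 92) = 1207758/267720 ≈ 4.51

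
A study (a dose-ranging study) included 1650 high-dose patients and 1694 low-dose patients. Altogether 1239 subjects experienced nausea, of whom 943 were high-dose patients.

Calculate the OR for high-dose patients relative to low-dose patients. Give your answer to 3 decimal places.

high-dose patients without the outcome: 1650 − 943 = 707
low-dose patients with the outcome: 1239 − 943 = 296
low-dose patients without the outcome: 1694 − 296 = 1398
OR = (943 × 1398) / (707 × 296) = 1318314/209272 ≈ 6.300

OR ≈ 6.300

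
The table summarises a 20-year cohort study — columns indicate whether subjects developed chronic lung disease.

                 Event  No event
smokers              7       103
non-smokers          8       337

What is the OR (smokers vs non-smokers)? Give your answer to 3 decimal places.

OR = (7 × 337) / (103 × 8) = 2359/824 ≈ 2.863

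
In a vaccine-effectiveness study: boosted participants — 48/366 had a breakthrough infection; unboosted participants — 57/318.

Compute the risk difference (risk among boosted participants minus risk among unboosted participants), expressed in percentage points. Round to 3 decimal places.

risk, boosted participants = 48/366 = 0.1311
risk, unboosted participants = 57/318 = 0.1792
risk difference = 0.1311 − 0.1792 = -0.0481 → -4.810 percentage points

-4.810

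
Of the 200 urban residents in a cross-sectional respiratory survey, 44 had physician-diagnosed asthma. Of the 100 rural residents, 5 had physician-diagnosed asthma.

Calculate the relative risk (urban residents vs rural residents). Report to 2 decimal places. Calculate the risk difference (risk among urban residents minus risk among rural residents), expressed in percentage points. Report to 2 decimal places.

RR = 4.40; RD = 17.00

risk, urban residents = 44/200 = 0.2200
risk, rural residents = 5/100 = 0.0500
RR = 0.2200 / 0.0500 = 4.40
risk difference = 0.2200 − 0.0500 = 0.1700 → 17.00 percentage points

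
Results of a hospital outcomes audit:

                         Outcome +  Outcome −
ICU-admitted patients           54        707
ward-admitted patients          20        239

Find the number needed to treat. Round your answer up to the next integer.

risk, ICU-admitted patients = 54/761 = 0.070959
risk, ward-admitted patients = 20/259 = 0.077220
absolute risk difference = 0.006261
1 / 0.006261 = 159.719 → round up → 160

NNT: 160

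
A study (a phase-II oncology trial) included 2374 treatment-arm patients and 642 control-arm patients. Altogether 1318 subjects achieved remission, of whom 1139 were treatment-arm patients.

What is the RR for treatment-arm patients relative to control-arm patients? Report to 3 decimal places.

1.721

treatment-arm patients without the outcome: 2374 − 1139 = 1235
control-arm patients with the outcome: 1318 − 1139 = 179
control-arm patients without the outcome: 642 − 179 = 463
risk, treatment-arm patients = 1139/2374 = 0.4798
risk, control-arm patients = 179/642 = 0.2788
RR = 0.4798 / 0.2788 = 1.721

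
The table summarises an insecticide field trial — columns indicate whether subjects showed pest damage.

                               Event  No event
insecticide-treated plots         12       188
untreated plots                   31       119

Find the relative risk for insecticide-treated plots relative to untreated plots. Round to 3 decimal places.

risk, insecticide-treated plots = 12/200 = 0.0600
risk, untreated plots = 31/150 = 0.2067
RR = 0.0600 / 0.2067 = 0.290

RR ≈ 0.290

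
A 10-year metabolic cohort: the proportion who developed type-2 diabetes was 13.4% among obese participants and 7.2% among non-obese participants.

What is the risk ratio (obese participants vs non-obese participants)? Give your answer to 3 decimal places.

RR = 0.1340 / 0.0720 = 1.861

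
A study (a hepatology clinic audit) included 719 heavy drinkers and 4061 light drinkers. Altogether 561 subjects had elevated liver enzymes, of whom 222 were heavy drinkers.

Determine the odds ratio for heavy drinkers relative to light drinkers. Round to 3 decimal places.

OR ≈ 4.904

heavy drinkers without the outcome: 719 − 222 = 497
light drinkers with the outcome: 561 − 222 = 339
light drinkers without the outcome: 4061 − 339 = 3722
OR = (222 × 3722) / (497 × 339) = 826284/168483 ≈ 4.904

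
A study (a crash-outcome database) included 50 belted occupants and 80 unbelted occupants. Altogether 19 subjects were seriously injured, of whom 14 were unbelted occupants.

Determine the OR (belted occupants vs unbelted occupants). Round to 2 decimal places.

belted occupants with the outcome: 19 − 14 = 5
belted occupants without the outcome: 50 − 5 = 45
unbelted occupants without the outcome: 80 − 14 = 66
OR = (5 × 66) / (45 × 14) = 330/630 ≈ 0.52

OR ≈ 0.52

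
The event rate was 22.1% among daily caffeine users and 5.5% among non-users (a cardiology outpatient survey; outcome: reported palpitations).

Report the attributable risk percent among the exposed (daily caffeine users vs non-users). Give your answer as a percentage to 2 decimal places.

AR% = (0.2210 − 0.0550) / 0.2210 = 0.7511 → 75.11%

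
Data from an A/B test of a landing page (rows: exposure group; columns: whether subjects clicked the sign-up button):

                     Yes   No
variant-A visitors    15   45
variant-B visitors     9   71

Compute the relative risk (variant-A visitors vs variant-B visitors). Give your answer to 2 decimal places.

RR = 2.22

risk, variant-A visitors = 15/60 = 0.2500
risk, variant-B visitors = 9/80 = 0.1125
RR = 0.2500 / 0.1125 = 2.22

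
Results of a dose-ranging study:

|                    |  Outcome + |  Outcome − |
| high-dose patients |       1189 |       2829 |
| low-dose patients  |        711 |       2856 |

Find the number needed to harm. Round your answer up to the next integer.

11

risk, high-dose patients = 1189/4018 = 0.295918
risk, low-dose patients = 711/3567 = 0.199327
absolute risk difference = 0.096591
1 / 0.096591 = 10.353 → round up → 11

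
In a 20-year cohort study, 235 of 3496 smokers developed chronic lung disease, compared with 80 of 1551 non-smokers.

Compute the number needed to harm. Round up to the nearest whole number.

64

risk, smokers = 235/3496 = 0.067220
risk, non-smokers = 80/1551 = 0.051580
absolute risk difference = 0.015640
1 / 0.015640 = 63.939 → round up → 64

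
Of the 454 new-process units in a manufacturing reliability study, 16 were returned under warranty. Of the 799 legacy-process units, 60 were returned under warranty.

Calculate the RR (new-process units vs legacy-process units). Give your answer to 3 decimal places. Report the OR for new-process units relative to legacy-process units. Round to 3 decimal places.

risk, new-process units = 16/454 = 0.03524
risk, legacy-process units = 60/799 = 0.07509
RR = 0.03524 / 0.07509 = 0.469
OR = (16 × 739) / (438 × 60) = 11824/26280 ≈ 0.450

RR = 0.469; OR = 0.450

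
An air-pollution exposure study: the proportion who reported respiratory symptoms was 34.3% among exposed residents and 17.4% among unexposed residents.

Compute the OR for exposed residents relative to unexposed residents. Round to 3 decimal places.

OR: 2.478

odds, exposed residents = 0.3430/0.6570 = 0.5221
odds, unexposed residents = 0.1740/0.8260 = 0.2107
OR = 0.5221 / 0.2107 = 2.478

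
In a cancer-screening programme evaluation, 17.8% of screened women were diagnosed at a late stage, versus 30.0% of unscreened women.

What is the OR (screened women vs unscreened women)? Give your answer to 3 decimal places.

odds, screened women = 0.1780/0.8220 = 0.2165
odds, unscreened women = 0.3000/0.7000 = 0.4286
OR = 0.2165 / 0.4286 = 0.505

OR: 0.505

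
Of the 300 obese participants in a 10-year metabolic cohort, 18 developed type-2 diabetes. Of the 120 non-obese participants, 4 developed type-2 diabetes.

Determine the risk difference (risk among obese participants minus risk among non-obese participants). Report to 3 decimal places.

RD: 0.027

risk, obese participants = 18/300 = 0.06000
risk, non-obese participants = 4/120 = 0.03333
risk difference = 0.06000 − 0.03333 = 0.027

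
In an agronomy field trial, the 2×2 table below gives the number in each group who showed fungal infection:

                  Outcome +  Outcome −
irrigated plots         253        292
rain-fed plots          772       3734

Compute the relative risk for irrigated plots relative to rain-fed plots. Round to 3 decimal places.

risk, irrigated plots = 253/545 = 0.4642
risk, rain-fed plots = 772/4506 = 0.1713
RR = 0.4642 / 0.1713 = 2.710

2.710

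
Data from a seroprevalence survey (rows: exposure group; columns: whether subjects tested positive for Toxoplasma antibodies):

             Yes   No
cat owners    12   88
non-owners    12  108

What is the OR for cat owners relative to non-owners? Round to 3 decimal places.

OR = (12 × 108) / (88 × 12) = 1296/1056 ≈ 1.227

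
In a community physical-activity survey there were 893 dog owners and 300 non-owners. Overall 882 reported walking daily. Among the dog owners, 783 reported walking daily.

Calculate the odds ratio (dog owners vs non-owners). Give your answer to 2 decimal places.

OR = 14.45

dog owners without the outcome: 893 − 783 = 110
non-owners with the outcome: 882 − 783 = 99
non-owners without the outcome: 300 − 99 = 201
OR = (783 × 201) / (110 × 99) = 157383/10890 ≈ 14.45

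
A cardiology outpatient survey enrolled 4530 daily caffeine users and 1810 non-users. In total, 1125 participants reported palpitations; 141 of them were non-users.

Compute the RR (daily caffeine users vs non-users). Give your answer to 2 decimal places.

2.79

daily caffeine users with the outcome: 1125 − 141 = 984
daily caffeine users without the outcome: 4530 − 984 = 3546
non-users without the outcome: 1810 − 141 = 1669
risk, daily caffeine users = 984/4530 = 0.2172
risk, non-users = 141/1810 = 0.0779
RR = 0.2172 / 0.0779 = 2.79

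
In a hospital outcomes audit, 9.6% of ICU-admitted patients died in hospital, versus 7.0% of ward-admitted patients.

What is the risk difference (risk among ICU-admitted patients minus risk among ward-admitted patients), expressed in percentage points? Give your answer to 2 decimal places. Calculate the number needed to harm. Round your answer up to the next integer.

RD = 2.60; NNH = 39

risk difference = 0.0960 − 0.0700 = 0.0260 → 2.60 percentage points
absolute risk difference = 0.026000
1 / 0.026000 = 38.462 → round up → 39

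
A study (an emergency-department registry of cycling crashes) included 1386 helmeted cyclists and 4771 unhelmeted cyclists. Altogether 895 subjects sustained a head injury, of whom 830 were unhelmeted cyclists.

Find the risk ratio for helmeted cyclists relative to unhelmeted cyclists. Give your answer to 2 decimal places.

helmeted cyclists with the outcome: 895 − 830 = 65
helmeted cyclists without the outcome: 1386 − 65 = 1321
unhelmeted cyclists without the outcome: 4771 − 830 = 3941
risk, helmeted cyclists = 65/1386 = 0.04690
risk, unhelmeted cyclists = 830/4771 = 0.17397
RR = 0.04690 / 0.17397 = 0.27

RR ≈ 0.27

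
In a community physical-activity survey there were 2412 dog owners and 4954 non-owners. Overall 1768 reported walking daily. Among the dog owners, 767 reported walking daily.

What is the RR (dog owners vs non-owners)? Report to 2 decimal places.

dog owners without the outcome: 2412 − 767 = 1645
non-owners with the outcome: 1768 − 767 = 1001
non-owners without the outcome: 4954 − 1001 = 3953
risk, dog owners = 767/2412 = 0.3180
risk, non-owners = 1001/4954 = 0.2021
RR = 0.3180 / 0.2021 = 1.57

RR ≈ 1.57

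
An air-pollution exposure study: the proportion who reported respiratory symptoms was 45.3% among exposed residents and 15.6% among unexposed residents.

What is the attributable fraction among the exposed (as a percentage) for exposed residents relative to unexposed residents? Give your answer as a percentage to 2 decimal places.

AR% = (0.4530 − 0.1560) / 0.4530 = 0.6556 → 65.56%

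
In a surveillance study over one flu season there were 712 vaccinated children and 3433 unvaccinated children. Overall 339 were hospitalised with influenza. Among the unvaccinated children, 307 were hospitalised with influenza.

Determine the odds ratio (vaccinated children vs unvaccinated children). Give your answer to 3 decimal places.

OR ≈ 0.479

vaccinated children with the outcome: 339 − 307 = 32
vaccinated children without the outcome: 712 − 32 = 680
unvaccinated children without the outcome: 3433 − 307 = 3126
odds, vaccinated children = 32/680 = 0.04706
odds, unvaccinated children = 307/3126 = 0.09821
OR = 0.04706 / 0.09821 = 0.479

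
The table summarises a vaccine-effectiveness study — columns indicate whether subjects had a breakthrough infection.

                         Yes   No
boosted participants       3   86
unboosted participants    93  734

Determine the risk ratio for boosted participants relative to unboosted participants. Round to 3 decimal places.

risk, boosted participants = 3/89 = 0.03371
risk, unboosted participants = 93/827 = 0.11245
RR = 0.03371 / 0.11245 = 0.300

RR: 0.300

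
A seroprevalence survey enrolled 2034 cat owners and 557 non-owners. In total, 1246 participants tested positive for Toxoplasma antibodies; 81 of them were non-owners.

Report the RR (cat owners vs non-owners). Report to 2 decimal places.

RR = 3.94

cat owners with the outcome: 1246 − 81 = 1165
cat owners without the outcome: 2034 − 1165 = 869
non-owners without the outcome: 557 − 81 = 476
risk, cat owners = 1165/2034 = 0.5728
risk, non-owners = 81/557 = 0.1454
RR = 0.5728 / 0.1454 = 3.94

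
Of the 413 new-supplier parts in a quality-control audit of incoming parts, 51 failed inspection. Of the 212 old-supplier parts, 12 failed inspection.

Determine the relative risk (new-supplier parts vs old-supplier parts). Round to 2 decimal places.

2.18

risk, new-supplier parts = 51/413 = 0.1235
risk, old-supplier parts = 12/212 = 0.0566
RR = 0.1235 / 0.0566 = 2.18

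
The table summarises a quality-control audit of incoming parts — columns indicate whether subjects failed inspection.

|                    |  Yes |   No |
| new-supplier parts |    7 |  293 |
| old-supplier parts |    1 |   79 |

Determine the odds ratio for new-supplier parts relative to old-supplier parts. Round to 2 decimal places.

odds, new-supplier parts = 7/293 = 0.02389
odds, old-supplier parts = 1/79 = 0.01266
OR = 0.02389 / 0.01266 = 1.89

1.89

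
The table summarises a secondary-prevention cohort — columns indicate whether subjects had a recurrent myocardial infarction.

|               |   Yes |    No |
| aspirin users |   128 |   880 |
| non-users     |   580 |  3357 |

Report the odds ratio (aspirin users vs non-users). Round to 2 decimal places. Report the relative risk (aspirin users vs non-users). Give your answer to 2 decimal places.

OR = 0.84; RR = 0.86

OR = (128 × 3357) / (880 × 580) = 429696/510400 ≈ 0.84
risk, aspirin users = 128/1008 = 0.1270
risk, non-users = 580/3937 = 0.1473
RR = 0.1270 / 0.1473 = 0.86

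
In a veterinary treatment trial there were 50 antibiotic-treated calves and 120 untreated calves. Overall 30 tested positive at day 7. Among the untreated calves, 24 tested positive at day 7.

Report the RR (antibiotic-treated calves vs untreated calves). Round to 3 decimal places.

antibiotic-treated calves with the outcome: 30 − 24 = 6
antibiotic-treated calves without the outcome: 50 − 6 = 44
untreated calves without the outcome: 120 − 24 = 96
risk, antibiotic-treated calves = 6/50 = 0.1200
risk, untreated calves = 24/120 = 0.2000
RR = 0.1200 / 0.2000 = 0.600

RR: 0.600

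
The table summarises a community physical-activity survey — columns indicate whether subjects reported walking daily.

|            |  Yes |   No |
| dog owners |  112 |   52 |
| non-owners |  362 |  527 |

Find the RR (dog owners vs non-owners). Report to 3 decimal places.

1.677

risk, dog owners = 112/164 = 0.6829
risk, non-owners = 362/889 = 0.4072
RR = 0.6829 / 0.4072 = 1.677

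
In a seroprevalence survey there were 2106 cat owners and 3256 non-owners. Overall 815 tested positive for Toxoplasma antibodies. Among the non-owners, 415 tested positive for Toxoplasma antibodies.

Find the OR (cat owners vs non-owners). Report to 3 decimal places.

cat owners with the outcome: 815 − 415 = 400
cat owners without the outcome: 2106 − 400 = 1706
non-owners without the outcome: 3256 − 415 = 2841
odds, cat owners = 400/1706 = 0.2345
odds, non-owners = 415/2841 = 0.1461
OR = 0.2345 / 0.1461 = 1.605

OR = 1.605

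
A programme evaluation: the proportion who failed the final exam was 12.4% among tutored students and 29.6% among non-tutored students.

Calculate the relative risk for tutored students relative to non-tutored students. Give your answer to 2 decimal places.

RR = 0.1240 / 0.2960 = 0.42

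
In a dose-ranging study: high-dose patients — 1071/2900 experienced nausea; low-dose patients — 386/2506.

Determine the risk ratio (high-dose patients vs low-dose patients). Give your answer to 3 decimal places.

risk, high-dose patients = 1071/2900 = 0.3693
risk, low-dose patients = 386/2506 = 0.1540
RR = 0.3693 / 0.1540 = 2.398

RR = 2.398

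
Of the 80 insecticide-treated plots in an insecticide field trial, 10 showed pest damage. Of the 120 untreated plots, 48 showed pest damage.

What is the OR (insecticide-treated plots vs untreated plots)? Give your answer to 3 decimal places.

odds, insecticide-treated plots = 10/70 = 0.1429
odds, untreated plots = 48/72 = 0.6667
OR = 0.1429 / 0.6667 = 0.214

OR: 0.214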